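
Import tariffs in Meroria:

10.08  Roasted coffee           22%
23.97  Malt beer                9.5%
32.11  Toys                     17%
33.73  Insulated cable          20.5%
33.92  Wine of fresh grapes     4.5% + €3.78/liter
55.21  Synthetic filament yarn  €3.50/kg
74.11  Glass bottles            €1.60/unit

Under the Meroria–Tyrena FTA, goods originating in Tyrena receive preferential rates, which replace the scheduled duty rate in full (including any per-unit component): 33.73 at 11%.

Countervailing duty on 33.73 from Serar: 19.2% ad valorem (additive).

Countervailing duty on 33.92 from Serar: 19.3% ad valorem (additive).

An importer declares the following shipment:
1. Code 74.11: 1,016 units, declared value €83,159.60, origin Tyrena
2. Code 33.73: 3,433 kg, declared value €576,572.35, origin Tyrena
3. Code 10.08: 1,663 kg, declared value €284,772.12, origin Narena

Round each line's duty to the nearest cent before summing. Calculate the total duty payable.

€127,698.43

Line 1 (74.11, Tyrena, 1,016 units, €83,159.60):
Base rate for 74.11 is €1.60/unit.
Origin Tyrena is the FTA partner but 74.11 is not on the preference list; base rate stands.
Duty = 1,016 × €1.60 = €1,625.60.
Line 2 (33.73, Tyrena, 3,433 kg, €576,572.35):
Base rate for 33.73 is 20.5%.
Origin Tyrena qualifies under the Meroria–Tyrena agreement and 33.73 is covered: preferential rate 11% applies instead.
The additional-duty order on 33.73 targets Serar, not Tyrena; it does not apply.
Duty = €576,572.35 × 11% = €63,422.96.
Line 3 (10.08, Narena, 1,663 kg, €284,772.12):
Base rate for 10.08 is 22%.
Duty = €284,772.12 × 22% = €62,649.87.
Total = €1,625.60 + €63,422.96 + €62,649.87 = €127,698.43.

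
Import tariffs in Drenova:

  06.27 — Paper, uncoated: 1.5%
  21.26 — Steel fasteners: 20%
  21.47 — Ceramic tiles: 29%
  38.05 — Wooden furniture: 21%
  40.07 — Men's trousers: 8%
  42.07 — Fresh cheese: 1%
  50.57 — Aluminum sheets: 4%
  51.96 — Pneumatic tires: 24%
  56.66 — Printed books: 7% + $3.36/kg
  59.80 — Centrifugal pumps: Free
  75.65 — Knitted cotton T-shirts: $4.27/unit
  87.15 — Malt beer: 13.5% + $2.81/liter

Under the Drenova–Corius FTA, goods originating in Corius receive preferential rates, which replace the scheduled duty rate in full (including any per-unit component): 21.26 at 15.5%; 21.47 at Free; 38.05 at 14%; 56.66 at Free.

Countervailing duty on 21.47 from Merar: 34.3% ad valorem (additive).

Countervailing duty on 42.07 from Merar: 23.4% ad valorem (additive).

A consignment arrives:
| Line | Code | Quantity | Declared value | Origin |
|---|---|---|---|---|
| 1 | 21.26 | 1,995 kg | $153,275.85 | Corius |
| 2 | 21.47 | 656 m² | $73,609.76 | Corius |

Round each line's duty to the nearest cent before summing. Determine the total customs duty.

$23,757.76

Line 1 (21.26, Corius, 1,995 kg, $153,275.85):
Base rate for 21.26 is 20%.
Origin Corius qualifies under the Drenova–Corius agreement and 21.26 is covered: preferential rate 15.5% applies instead.
Duty = $153,275.85 × 15.5% = $23,757.76.
Line 2 (21.47, Corius, 656 m², $73,609.76):
Base rate for 21.47 is 29%.
Origin Corius qualifies under the Drenova–Corius agreement and 21.47 is covered: preferential rate Free applies instead.
The additional-duty order on 21.47 targets Merar, not Corius; it does not apply.
Duty = $73,609.76 × 0% = $0.00.
Total = $23,757.76 + $0.00 = $23,757.76.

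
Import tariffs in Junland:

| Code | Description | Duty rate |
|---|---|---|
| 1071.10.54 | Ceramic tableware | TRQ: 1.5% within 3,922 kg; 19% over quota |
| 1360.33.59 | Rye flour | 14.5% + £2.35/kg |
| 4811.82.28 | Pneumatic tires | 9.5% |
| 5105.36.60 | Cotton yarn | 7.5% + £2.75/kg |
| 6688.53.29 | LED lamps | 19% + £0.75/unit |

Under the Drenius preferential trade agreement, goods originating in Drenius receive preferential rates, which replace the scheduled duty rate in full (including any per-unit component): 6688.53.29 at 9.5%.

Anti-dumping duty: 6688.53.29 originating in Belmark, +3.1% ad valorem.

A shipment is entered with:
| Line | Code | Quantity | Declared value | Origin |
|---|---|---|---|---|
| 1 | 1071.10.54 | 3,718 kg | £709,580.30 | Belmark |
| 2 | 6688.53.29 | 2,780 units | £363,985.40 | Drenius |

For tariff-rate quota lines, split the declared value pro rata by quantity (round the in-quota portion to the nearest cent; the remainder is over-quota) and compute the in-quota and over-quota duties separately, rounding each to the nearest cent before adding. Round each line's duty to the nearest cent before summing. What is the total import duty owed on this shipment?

Line 1 (1071.10.54, Belmark, 3,718 kg, £709,580.30):
Code 1071.10.54 is under a tariff-rate quota (threshold 3,922 kg). Quantity 3,718 kg is within the quota, so the in-quota rate 1.5% applies to the full value.
Duty = £709,580.30 × 1.5% = £10,643.70.
Line 2 (6688.53.29, Drenius, 2,780 units, £363,985.40):
Base rate for 6688.53.29 is 19% + £0.75/unit.
Origin Drenius qualifies under the Junland–Drenius agreement and 6688.53.29 is covered: preferential rate 9.5% applies instead.
The additional-duty order on 6688.53.29 targets Belmark, not Drenius; it does not apply.
Duty = £363,985.40 × 9.5% = £34,578.61.
Total = £10,643.70 + £34,578.61 = £45,222.31.

£45,222.31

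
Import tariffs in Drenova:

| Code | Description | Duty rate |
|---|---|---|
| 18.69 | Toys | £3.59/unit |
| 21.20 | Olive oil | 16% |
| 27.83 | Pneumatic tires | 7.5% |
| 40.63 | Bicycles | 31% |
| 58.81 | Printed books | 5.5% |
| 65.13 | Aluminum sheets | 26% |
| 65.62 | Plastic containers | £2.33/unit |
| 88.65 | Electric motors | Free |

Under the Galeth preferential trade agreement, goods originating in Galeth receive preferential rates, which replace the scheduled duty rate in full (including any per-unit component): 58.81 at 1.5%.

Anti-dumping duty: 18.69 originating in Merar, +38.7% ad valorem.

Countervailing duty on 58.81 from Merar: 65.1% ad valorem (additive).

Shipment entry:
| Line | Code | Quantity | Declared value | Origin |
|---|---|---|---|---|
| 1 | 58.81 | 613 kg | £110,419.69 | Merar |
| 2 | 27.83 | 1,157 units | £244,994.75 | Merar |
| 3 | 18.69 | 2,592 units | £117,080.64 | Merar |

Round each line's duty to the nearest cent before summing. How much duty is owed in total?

Line 1 (58.81, Merar, 613 kg, £110,419.69):
Base rate for 58.81 is 5.5%.
58.81 has an FTA preferential rate, but origin Merar is not Galeth; base rate stands.
Additional duty on 58.81 from Merar: +65.1%. Applied ad valorem rate: 5.5% + 65.1% = 70.6%.
Duty = £110,419.69 × 70.6% = £77,956.30.
Line 2 (27.83, Merar, 1,157 units, £244,994.75):
Base rate for 27.83 is 7.5%.
Duty = £244,994.75 × 7.5% = £18,374.61.
Line 3 (18.69, Merar, 2,592 units, £117,080.64):
Base rate for 18.69 is £3.59/unit.
Additional duty on 18.69 from Merar: +38.7% ad valorem. Applied ad valorem rate = 38.7%.
Duty = £117,080.64 × 38.7% + 2,592 × £3.59 = £54,615.49.
Total = £77,956.30 + £18,374.61 + £54,615.49 = £150,946.40.

£150,946.40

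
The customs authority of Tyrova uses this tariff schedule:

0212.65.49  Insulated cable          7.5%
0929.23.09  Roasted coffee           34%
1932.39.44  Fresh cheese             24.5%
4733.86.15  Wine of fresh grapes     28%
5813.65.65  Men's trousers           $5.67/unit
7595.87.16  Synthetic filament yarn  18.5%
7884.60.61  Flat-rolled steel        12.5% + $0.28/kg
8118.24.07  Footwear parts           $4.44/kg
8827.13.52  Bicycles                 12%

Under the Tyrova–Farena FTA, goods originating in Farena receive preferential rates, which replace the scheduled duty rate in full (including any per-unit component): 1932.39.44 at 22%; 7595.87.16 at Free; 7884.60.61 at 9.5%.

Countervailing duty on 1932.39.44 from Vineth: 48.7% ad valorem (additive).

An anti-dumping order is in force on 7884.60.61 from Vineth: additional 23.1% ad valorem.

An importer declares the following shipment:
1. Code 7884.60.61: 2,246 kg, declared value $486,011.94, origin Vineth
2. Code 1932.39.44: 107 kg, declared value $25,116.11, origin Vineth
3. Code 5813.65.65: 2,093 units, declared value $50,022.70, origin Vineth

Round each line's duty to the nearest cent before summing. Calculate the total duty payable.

$203,901.43

Line 1 (7884.60.61, Vineth, 2,246 kg, $486,011.94):
Base rate for 7884.60.61 is 12.5% + $0.28/kg.
7884.60.61 has an FTA preferential rate, but origin Vineth is not Farena; base rate stands.
Additional duty on 7884.60.61 from Vineth: +23.1%. Applied ad valorem rate: 12.5% + 23.1% = 35.6%.
Duty = $486,011.94 × 35.6% + 2,246 × $0.28 = $173,649.13.
Line 2 (1932.39.44, Vineth, 107 kg, $25,116.11):
Base rate for 1932.39.44 is 24.5%.
1932.39.44 has an FTA preferential rate, but origin Vineth is not Farena; base rate stands.
Additional duty on 1932.39.44 from Vineth: +48.7%. Applied ad valorem rate: 24.5% + 48.7% = 73.2%.
Duty = $25,116.11 × 73.2% = $18,384.99.
Line 3 (5813.65.65, Vineth, 2,093 units, $50,022.70):
Base rate for 5813.65.65 is $5.67/unit.
Duty = 2,093 × $5.67 = $11,867.31.
Total = $173,649.13 + $18,384.99 + $11,867.31 = $203,901.43.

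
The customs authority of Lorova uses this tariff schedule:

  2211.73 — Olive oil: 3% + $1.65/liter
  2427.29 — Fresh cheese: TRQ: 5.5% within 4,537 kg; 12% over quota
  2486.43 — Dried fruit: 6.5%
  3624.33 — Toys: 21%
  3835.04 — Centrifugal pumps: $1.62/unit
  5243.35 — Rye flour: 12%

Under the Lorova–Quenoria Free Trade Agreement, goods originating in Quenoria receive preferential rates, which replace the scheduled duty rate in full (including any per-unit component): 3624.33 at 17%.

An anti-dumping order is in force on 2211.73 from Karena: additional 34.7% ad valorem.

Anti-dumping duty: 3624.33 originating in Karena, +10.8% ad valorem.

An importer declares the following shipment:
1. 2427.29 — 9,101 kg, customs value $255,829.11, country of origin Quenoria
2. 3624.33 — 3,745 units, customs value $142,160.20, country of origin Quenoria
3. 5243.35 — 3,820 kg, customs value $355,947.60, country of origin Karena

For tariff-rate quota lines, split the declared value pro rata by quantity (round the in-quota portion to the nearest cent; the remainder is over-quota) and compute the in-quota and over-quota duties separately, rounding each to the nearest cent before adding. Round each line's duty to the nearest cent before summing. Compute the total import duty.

$89,290.65

Line 1 (2427.29, Quenoria, 9,101 kg, $255,829.11):
Code 2427.29 is under a tariff-rate quota (threshold 4,537 kg). In-quota: 4,537 kg at 5.5%; over-quota: 4,564 kg at 12%.
Pro-rata value split: in-quota = $255,829.11 × 4,537/9,101 = $127,535.07; over-quota = $255,829.11 − $127,535.07 = $128,294.04.
In-quota duty = $127,535.07 × 5.5% = $7,014.43. Over-quota duty = $128,294.04 × 12% = $15,395.28.
Line duty = $7,014.43 + $15,395.28 = $22,409.71.
Line 2 (3624.33, Quenoria, 3,745 units, $142,160.20):
Base rate for 3624.33 is 21%.
Origin Quenoria qualifies under the Lorova–Quenoria agreement and 3624.33 is covered: preferential rate 17% applies instead.
The additional-duty order on 3624.33 targets Karena, not Quenoria; it does not apply.
Duty = $142,160.20 × 17% = $24,167.23.
Line 3 (5243.35, Karena, 3,820 kg, $355,947.60):
Base rate for 5243.35 is 12%.
Duty = $355,947.60 × 12% = $42,713.71.
Total = $22,409.71 + $24,167.23 + $42,713.71 = $89,290.65.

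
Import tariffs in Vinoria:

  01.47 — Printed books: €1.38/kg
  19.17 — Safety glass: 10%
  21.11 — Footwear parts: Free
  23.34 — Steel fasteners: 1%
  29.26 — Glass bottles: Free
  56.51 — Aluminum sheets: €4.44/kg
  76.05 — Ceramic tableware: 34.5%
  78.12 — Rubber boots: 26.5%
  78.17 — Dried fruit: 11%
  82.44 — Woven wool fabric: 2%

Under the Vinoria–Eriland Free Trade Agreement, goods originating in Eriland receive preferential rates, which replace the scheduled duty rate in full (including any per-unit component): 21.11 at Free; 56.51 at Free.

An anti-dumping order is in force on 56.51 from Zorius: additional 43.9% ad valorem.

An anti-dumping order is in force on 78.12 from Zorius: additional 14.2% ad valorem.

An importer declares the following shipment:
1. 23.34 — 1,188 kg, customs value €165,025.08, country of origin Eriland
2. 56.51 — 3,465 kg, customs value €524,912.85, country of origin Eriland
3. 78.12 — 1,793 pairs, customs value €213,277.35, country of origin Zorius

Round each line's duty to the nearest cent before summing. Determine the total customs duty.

Line 1 (23.34, Eriland, 1,188 kg, €165,025.08):
Base rate for 23.34 is 1%.
Origin Eriland is the FTA partner but 23.34 is not on the preference list; base rate stands.
Duty = €165,025.08 × 1% = €1,650.25.
Line 2 (56.51, Eriland, 3,465 kg, €524,912.85):
Base rate for 56.51 is €4.44/kg.
Origin Eriland qualifies under the Vinoria–Eriland agreement and 56.51 is covered: preferential rate Free applies instead.
The additional-duty order on 56.51 targets Zorius, not Eriland; it does not apply.
Duty = €524,912.85 × 0% = €0.00.
Line 3 (78.12, Zorius, 1,793 pairs, €213,277.35):
Base rate for 78.12 is 26.5%.
Additional duty on 78.12 from Zorius: +14.2%. Applied ad valorem rate: 26.5% + 14.2% = 40.7%.
Duty = €213,277.35 × 40.7% = €86,803.88.
Total = €1,650.25 + €0.00 + €86,803.88 = €88,454.13.

€88,454.13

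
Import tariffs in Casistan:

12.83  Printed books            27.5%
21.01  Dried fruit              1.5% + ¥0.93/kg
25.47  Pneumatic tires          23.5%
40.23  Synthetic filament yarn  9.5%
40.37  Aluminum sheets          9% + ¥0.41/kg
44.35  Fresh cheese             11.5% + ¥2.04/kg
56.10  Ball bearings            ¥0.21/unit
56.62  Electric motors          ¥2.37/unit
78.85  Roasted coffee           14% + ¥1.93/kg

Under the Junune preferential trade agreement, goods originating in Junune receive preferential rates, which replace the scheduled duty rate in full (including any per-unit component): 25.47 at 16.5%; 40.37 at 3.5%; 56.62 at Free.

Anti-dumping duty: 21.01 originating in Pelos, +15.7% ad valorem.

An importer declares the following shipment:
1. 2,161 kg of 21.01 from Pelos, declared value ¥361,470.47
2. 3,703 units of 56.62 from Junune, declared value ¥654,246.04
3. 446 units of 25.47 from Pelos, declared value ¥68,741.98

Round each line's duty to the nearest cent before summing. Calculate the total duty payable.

Line 1 (21.01, Pelos, 2,161 kg, ¥361,470.47):
Base rate for 21.01 is 1.5% + ¥0.93/kg.
Additional duty on 21.01 from Pelos: +15.7%. Applied ad valorem rate: 1.5% + 15.7% = 17.2%.
Duty = ¥361,470.47 × 17.2% + 2,161 × ¥0.93 = ¥64,182.65.
Line 2 (56.62, Junune, 3,703 units, ¥654,246.04):
Base rate for 56.62 is ¥2.37/unit.
Origin Junune qualifies under the Casistan–Junune agreement and 56.62 is covered: preferential rate Free applies instead.
Duty = ¥654,246.04 × 0% = ¥0.00.
Line 3 (25.47, Pelos, 446 units, ¥68,741.98):
Base rate for 25.47 is 23.5%.
25.47 has an FTA preferential rate, but origin Pelos is not Junune; base rate stands.
Duty = ¥68,741.98 × 23.5% = ¥16,154.37.
Total = ¥64,182.65 + ¥0.00 + ¥16,154.37 = ¥80,337.02.

¥80,337.02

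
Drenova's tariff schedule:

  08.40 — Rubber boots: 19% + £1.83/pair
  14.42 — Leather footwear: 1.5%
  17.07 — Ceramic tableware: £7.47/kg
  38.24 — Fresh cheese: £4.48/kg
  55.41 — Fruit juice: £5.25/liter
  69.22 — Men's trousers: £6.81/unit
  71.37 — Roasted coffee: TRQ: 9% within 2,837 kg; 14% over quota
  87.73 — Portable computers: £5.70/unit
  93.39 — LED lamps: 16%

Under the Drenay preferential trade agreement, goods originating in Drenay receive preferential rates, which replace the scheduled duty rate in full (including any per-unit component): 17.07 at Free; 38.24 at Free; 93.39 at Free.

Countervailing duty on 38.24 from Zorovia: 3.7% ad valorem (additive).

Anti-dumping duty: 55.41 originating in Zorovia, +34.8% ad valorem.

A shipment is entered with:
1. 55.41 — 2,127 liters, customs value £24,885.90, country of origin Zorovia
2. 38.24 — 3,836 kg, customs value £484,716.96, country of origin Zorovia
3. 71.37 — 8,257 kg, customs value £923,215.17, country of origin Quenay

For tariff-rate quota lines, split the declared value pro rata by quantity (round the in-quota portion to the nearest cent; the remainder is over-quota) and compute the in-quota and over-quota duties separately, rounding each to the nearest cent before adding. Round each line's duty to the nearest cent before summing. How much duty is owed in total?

Line 1 (55.41, Zorovia, 2,127 liters, £24,885.90):
Base rate for 55.41 is £5.25/liter.
Additional duty on 55.41 from Zorovia: +34.8% ad valorem. Applied ad valorem rate = 34.8%.
Duty = £24,885.90 × 34.8% + 2,127 × £5.25 = £19,827.04.
Line 2 (38.24, Zorovia, 3,836 kg, £484,716.96):
Base rate for 38.24 is £4.48/kg.
38.24 has an FTA preferential rate, but origin Zorovia is not Drenay; base rate stands.
Additional duty on 38.24 from Zorovia: +3.7% ad valorem. Applied ad valorem rate = 3.7%.
Duty = £484,716.96 × 3.7% + 3,836 × £4.48 = £35,119.81.
Line 3 (71.37, Quenay, 8,257 kg, £923,215.17):
Code 71.37 is under a tariff-rate quota (threshold 2,837 kg). In-quota: 2,837 kg at 9%; over-quota: 5,420 kg at 14%.
Pro-rata value split: in-quota = £923,215.17 × 2,837/8,257 = £317,204.97; over-quota = £923,215.17 − £317,204.97 = £606,010.20.
In-quota duty = £317,204.97 × 9% = £28,548.45. Over-quota duty = £606,010.20 × 14% = £84,841.43.
Line duty = £28,548.45 + £84,841.43 = £113,389.88.
Total = £19,827.04 + £35,119.81 + £113,389.88 = £168,336.73.

£168,336.73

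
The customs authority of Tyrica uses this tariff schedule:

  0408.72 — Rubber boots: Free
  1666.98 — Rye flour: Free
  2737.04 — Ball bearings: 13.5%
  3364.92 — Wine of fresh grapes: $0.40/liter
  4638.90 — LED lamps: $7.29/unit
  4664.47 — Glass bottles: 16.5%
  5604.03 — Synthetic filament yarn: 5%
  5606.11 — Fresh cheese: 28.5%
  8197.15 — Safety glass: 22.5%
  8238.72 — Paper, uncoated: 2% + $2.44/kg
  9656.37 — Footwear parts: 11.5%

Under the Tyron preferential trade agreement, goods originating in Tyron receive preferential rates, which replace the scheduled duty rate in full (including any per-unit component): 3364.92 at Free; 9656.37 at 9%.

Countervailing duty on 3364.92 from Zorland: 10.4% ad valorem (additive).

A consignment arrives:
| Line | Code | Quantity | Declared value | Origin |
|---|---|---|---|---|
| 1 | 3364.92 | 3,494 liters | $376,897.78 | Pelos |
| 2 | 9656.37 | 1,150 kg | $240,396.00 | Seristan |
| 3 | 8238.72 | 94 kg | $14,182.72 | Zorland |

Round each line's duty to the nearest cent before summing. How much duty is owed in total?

Line 1 (3364.92, Pelos, 3,494 liters, $376,897.78):
Base rate for 3364.92 is $0.40/liter.
3364.92 has an FTA preferential rate, but origin Pelos is not Tyron; base rate stands.
The additional-duty order on 3364.92 targets Zorland, not Pelos; it does not apply.
Duty = 3,494 × $0.40 = $1,397.60.
Line 2 (9656.37, Seristan, 1,150 kg, $240,396.00):
Base rate for 9656.37 is 11.5%.
9656.37 has an FTA preferential rate, but origin Seristan is not Tyron; base rate stands.
Duty = $240,396.00 × 11.5% = $27,645.54.
Line 3 (8238.72, Zorland, 94 kg, $14,182.72):
Base rate for 8238.72 is 2% + $2.44/kg.
Duty = $14,182.72 × 2% + 94 × $2.44 = $513.01.
Total = $1,397.60 + $27,645.54 + $513.01 = $29,556.15.

$29,556.15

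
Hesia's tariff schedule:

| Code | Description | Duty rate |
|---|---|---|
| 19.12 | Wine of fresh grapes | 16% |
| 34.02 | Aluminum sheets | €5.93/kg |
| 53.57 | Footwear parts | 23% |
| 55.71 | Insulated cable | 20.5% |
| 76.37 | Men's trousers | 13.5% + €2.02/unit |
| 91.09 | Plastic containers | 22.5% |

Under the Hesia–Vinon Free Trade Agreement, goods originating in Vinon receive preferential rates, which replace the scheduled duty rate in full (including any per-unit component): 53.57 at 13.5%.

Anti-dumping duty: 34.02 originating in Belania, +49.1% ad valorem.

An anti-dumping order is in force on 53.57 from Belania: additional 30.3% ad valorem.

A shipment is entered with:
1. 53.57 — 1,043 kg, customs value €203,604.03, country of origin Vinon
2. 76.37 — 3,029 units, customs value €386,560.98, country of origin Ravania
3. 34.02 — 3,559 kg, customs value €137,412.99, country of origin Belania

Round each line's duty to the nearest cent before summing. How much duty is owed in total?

€174,365.50

Line 1 (53.57, Vinon, 1,043 kg, €203,604.03):
Base rate for 53.57 is 23%.
Origin Vinon qualifies under the Hesia–Vinon agreement and 53.57 is covered: preferential rate 13.5% applies instead.
The additional-duty order on 53.57 targets Belania, not Vinon; it does not apply.
Duty = €203,604.03 × 13.5% = €27,486.54.
Line 2 (76.37, Ravania, 3,029 units, €386,560.98):
Base rate for 76.37 is 13.5% + €2.02/unit.
Duty = €386,560.98 × 13.5% + 3,029 × €2.02 = €58,304.31.
Line 3 (34.02, Belania, 3,559 kg, €137,412.99):
Base rate for 34.02 is €5.93/kg.
Additional duty on 34.02 from Belania: +49.1% ad valorem. Applied ad valorem rate = 49.1%.
Duty = €137,412.99 × 49.1% + 3,559 × €5.93 = €88,574.65.
Total = €27,486.54 + €58,304.31 + €88,574.65 = €174,365.50.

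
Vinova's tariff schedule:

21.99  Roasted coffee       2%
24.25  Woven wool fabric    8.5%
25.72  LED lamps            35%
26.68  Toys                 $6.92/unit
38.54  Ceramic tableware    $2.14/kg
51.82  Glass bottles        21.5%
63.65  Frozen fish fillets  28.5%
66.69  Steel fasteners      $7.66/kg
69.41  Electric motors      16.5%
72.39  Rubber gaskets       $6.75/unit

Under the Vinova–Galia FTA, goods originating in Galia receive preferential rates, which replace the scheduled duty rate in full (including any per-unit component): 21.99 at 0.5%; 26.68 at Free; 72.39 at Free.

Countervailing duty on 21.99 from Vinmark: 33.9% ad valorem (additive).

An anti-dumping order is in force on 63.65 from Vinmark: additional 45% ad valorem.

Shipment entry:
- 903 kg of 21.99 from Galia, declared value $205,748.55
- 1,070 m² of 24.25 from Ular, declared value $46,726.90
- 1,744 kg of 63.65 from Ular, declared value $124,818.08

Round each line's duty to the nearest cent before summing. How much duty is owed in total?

Line 1 (21.99, Galia, 903 kg, $205,748.55):
Base rate for 21.99 is 2%.
Origin Galia qualifies under the Vinova–Galia agreement and 21.99 is covered: preferential rate 0.5% applies instead.
The additional-duty order on 21.99 targets Vinmark, not Galia; it does not apply.
Duty = $205,748.55 × 0.5% = $1,028.74.
Line 2 (24.25, Ular, 1,070 m², $46,726.90):
Base rate for 24.25 is 8.5%.
Duty = $46,726.90 × 8.5% = $3,971.79.
Line 3 (63.65, Ular, 1,744 kg, $124,818.08):
Base rate for 63.65 is 28.5%.
The additional-duty order on 63.65 targets Vinmark, not Ular; it does not apply.
Duty = $124,818.08 × 28.5% = $35,573.15.
Total = $1,028.74 + $3,971.79 + $35,573.15 = $40,573.68.

$40,573.68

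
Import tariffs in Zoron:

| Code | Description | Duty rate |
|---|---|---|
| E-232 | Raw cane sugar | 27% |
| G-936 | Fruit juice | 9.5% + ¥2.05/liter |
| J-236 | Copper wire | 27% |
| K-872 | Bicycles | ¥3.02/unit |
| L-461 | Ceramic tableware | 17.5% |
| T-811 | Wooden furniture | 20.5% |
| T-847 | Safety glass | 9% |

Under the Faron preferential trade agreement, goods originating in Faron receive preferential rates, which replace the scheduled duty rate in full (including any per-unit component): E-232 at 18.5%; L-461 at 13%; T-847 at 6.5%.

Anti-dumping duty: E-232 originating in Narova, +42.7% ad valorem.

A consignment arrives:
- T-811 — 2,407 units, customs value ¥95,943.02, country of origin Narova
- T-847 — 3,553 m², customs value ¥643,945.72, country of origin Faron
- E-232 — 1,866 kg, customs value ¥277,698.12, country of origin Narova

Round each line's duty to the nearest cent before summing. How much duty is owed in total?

¥255,080.38

Line 1 (T-811, Narova, 2,407 units, ¥95,943.02):
Base rate for T-811 is 20.5%.
Duty = ¥95,943.02 × 20.5% = ¥19,668.32.
Line 2 (T-847, Faron, 3,553 m², ¥643,945.72):
Base rate for T-847 is 9%.
Origin Faron qualifies under the Zoron–Faron agreement and T-847 is covered: preferential rate 6.5% applies instead.
Duty = ¥643,945.72 × 6.5% = ¥41,856.47.
Line 3 (E-232, Narova, 1,866 kg, ¥277,698.12):
Base rate for E-232 is 27%.
E-232 has an FTA preferential rate, but origin Narova is not Faron; base rate stands.
Additional duty on E-232 from Narova: +42.7%. Applied ad valorem rate: 27% + 42.7% = 69.7%.
Duty = ¥277,698.12 × 69.7% = ¥193,555.59.
Total = ¥19,668.32 + ¥41,856.47 + ¥193,555.59 = ¥255,080.38.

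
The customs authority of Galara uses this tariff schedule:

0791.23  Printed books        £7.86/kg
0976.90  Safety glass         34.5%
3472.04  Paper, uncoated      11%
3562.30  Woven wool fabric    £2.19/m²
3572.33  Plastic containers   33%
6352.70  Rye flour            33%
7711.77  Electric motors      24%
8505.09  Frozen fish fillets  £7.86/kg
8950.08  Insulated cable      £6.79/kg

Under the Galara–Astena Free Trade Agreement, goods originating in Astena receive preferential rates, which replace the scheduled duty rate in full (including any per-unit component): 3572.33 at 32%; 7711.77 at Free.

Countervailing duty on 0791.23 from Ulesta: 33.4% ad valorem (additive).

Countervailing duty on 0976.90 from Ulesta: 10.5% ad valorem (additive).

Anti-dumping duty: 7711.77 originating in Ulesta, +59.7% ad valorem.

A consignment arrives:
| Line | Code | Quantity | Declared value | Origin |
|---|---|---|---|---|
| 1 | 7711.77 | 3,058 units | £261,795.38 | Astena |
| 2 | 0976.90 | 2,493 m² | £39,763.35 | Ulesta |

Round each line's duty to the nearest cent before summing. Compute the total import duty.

£17,893.51

Line 1 (7711.77, Astena, 3,058 units, £261,795.38):
Base rate for 7711.77 is 24%.
Origin Astena qualifies under the Galara–Astena agreement and 7711.77 is covered: preferential rate Free applies instead.
The additional-duty order on 7711.77 targets Ulesta, not Astena; it does not apply.
Duty = £261,795.38 × 0% = £0.00.
Line 2 (0976.90, Ulesta, 2,493 m², £39,763.35):
Base rate for 0976.90 is 34.5%.
Additional duty on 0976.90 from Ulesta: +10.5%. Applied ad valorem rate: 34.5% + 10.5% = 45%.
Duty = £39,763.35 × 45% = £17,893.51.
Total = £0.00 + £17,893.51 = £17,893.51.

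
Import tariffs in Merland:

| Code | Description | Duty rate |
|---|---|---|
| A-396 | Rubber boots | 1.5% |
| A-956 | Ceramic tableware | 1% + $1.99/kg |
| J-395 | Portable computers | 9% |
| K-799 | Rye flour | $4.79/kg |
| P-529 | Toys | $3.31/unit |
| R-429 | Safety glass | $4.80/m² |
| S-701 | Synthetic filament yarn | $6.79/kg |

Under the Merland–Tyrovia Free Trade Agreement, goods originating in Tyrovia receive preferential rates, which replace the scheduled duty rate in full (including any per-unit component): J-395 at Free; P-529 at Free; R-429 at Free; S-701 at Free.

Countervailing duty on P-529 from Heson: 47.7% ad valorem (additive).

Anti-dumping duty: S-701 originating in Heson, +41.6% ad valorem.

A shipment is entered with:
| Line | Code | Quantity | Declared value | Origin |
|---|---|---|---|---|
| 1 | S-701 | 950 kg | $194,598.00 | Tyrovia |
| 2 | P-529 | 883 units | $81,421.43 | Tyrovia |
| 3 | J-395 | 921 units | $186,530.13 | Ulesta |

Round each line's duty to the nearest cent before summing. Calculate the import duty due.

Line 1 (S-701, Tyrovia, 950 kg, $194,598.00):
Base rate for S-701 is $6.79/kg.
Origin Tyrovia qualifies under the Merland–Tyrovia agreement and S-701 is covered: preferential rate Free applies instead.
The additional-duty order on S-701 targets Heson, not Tyrovia; it does not apply.
Duty = $194,598.00 × 0% = $0.00.
Line 2 (P-529, Tyrovia, 883 units, $81,421.43):
Base rate for P-529 is $3.31/unit.
Origin Tyrovia qualifies under the Merland–Tyrovia agreement and P-529 is covered: preferential rate Free applies instead.
The additional-duty order on P-529 targets Heson, not Tyrovia; it does not apply.
Duty = $81,421.43 × 0% = $0.00.
Line 3 (J-395, Ulesta, 921 units, $186,530.13):
Base rate for J-395 is 9%.
J-395 has an FTA preferential rate, but origin Ulesta is not Tyrovia; base rate stands.
Duty = $186,530.13 × 9% = $16,787.71.
Total = $0.00 + $0.00 + $16,787.71 = $16,787.71.

$16,787.71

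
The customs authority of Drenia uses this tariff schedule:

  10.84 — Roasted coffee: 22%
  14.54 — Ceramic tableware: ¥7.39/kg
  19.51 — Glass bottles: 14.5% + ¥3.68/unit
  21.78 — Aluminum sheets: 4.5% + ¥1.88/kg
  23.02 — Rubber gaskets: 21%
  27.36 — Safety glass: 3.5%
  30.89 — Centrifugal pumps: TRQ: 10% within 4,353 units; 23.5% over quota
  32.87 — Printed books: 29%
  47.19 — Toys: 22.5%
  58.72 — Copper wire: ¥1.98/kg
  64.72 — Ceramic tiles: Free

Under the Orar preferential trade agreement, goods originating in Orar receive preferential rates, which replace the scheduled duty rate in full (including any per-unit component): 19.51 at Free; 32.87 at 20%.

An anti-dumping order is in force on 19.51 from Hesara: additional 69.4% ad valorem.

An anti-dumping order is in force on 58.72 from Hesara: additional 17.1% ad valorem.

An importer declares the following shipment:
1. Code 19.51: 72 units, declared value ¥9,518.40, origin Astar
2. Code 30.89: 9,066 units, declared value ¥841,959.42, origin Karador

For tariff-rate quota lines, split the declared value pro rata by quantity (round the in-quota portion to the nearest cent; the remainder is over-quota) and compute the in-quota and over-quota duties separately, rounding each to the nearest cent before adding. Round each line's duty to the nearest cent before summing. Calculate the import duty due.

¥144,930.07

Line 1 (19.51, Astar, 72 units, ¥9,518.40):
Base rate for 19.51 is 14.5% + ¥3.68/unit.
19.51 has an FTA preferential rate, but origin Astar is not Orar; base rate stands.
The additional-duty order on 19.51 targets Hesara, not Astar; it does not apply.
Duty = ¥9,518.40 × 14.5% + 72 × ¥3.68 = ¥1,645.13.
Line 2 (30.89, Karador, 9,066 units, ¥841,959.42):
Code 30.89 is under a tariff-rate quota (threshold 4,353 units). In-quota: 4,353 units at 10%; over-quota: 4,713 units at 23.5%.
Pro-rata value split: in-quota = ¥841,959.42 × 4,353/9,066 = ¥404,263.11; over-quota = ¥841,959.42 − ¥404,263.11 = ¥437,696.31.
In-quota duty = ¥404,263.11 × 10% = ¥40,426.31. Over-quota duty = ¥437,696.31 × 23.5% = ¥102,858.63.
Line duty = ¥40,426.31 + ¥102,858.63 = ¥143,284.94.
Total = ¥1,645.13 + ¥143,284.94 = ¥144,930.07.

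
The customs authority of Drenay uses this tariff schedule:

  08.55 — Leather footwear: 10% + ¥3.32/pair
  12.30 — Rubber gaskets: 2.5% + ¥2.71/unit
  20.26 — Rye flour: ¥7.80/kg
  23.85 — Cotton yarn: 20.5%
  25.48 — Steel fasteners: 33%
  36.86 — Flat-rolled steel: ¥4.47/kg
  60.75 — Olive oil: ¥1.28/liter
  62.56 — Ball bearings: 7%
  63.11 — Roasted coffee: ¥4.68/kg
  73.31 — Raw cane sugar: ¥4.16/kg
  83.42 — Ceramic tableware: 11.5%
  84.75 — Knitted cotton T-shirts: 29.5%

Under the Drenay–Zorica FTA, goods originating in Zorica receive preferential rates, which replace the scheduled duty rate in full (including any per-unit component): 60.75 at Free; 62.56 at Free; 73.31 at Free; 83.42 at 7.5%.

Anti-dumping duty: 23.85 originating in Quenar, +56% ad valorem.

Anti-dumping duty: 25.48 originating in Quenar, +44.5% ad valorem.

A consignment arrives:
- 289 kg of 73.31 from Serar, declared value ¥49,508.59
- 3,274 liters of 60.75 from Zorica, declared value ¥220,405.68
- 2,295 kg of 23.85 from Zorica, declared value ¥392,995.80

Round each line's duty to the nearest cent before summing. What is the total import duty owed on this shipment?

¥81,766.38

Line 1 (73.31, Serar, 289 kg, ¥49,508.59):
Base rate for 73.31 is ¥4.16/kg.
73.31 has an FTA preferential rate, but origin Serar is not Zorica; base rate stands.
Duty = 289 × ¥4.16 = ¥1,202.24.
Line 2 (60.75, Zorica, 3,274 liters, ¥220,405.68):
Base rate for 60.75 is ¥1.28/liter.
Origin Zorica qualifies under the Drenay–Zorica agreement and 60.75 is covered: preferential rate Free applies instead.
Duty = ¥220,405.68 × 0% = ¥0.00.
Line 3 (23.85, Zorica, 2,295 kg, ¥392,995.80):
Base rate for 23.85 is 20.5%.
Origin Zorica is the FTA partner but 23.85 is not on the preference list; base rate stands.
The additional-duty order on 23.85 targets Quenar, not Zorica; it does not apply.
Duty = ¥392,995.80 × 20.5% = ¥80,564.14.
Total = ¥1,202.24 + ¥0.00 + ¥80,564.14 = ¥81,766.38.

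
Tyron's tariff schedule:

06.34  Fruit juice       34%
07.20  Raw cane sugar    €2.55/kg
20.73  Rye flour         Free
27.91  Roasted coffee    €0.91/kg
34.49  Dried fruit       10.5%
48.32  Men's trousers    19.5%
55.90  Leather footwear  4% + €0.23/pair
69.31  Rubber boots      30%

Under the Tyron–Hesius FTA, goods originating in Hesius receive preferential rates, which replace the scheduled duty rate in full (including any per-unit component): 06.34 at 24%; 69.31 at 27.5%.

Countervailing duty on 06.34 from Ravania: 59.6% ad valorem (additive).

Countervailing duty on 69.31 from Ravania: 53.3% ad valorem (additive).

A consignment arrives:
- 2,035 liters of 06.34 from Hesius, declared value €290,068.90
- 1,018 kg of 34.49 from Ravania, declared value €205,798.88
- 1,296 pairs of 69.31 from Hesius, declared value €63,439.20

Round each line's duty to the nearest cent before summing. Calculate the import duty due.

Line 1 (06.34, Hesius, 2,035 liters, €290,068.90):
Base rate for 06.34 is 34%.
Origin Hesius qualifies under the Tyron–Hesius agreement and 06.34 is covered: preferential rate 24% applies instead.
The additional-duty order on 06.34 targets Ravania, not Hesius; it does not apply.
Duty = €290,068.90 × 24% = €69,616.54.
Line 2 (34.49, Ravania, 1,018 kg, €205,798.88):
Base rate for 34.49 is 10.5%.
Duty = €205,798.88 × 10.5% = €21,608.88.
Line 3 (69.31, Hesius, 1,296 pairs, €63,439.20):
Base rate for 69.31 is 30%.
Origin Hesius qualifies under the Tyron–Hesius agreement and 69.31 is covered: preferential rate 27.5% applies instead.
The additional-duty order on 69.31 targets Ravania, not Hesius; it does not apply.
Duty = €63,439.20 × 27.5% = €17,445.78.
Total = €69,616.54 + €21,608.88 + €17,445.78 = €108,671.20.

€108,671.20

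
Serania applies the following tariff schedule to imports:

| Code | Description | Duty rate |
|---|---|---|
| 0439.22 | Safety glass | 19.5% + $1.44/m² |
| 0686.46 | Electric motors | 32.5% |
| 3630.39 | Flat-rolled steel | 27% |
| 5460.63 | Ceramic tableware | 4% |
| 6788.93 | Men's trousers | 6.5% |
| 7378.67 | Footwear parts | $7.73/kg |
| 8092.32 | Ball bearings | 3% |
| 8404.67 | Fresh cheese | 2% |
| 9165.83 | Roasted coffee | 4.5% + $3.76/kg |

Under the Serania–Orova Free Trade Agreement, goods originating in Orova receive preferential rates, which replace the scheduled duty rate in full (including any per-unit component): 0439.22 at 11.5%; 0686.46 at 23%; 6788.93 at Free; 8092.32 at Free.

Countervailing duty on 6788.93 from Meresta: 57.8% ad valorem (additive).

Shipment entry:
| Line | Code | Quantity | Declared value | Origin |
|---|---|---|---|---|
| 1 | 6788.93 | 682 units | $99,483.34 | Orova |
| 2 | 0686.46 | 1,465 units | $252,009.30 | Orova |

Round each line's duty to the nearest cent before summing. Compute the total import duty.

Line 1 (6788.93, Orova, 682 units, $99,483.34):
Base rate for 6788.93 is 6.5%.
Origin Orova qualifies under the Serania–Orova agreement and 6788.93 is covered: preferential rate Free applies instead.
The additional-duty order on 6788.93 targets Meresta, not Orova; it does not apply.
Duty = $99,483.34 × 0% = $0.00.
Line 2 (0686.46, Orova, 1,465 units, $252,009.30):
Base rate for 0686.46 is 32.5%.
Origin Orova qualifies under the Serania–Orova agreement and 0686.46 is covered: preferential rate 23% applies instead.
Duty = $252,009.30 × 23% = $57,962.14.
Total = $0.00 + $57,962.14 = $57,962.14.

$57,962.14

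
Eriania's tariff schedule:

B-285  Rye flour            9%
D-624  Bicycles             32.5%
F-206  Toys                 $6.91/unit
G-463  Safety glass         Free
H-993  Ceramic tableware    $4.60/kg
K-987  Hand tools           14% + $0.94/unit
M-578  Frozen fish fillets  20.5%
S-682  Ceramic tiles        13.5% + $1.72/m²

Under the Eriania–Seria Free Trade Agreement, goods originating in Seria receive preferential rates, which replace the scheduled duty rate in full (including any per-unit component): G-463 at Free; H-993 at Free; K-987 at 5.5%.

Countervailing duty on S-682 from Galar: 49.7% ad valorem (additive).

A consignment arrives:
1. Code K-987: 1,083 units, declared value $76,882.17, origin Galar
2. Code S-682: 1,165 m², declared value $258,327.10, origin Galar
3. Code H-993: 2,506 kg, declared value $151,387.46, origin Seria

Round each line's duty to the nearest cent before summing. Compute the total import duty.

$177,048.05

Line 1 (K-987, Galar, 1,083 units, $76,882.17):
Base rate for K-987 is 14% + $0.94/unit.
K-987 has an FTA preferential rate, but origin Galar is not Seria; base rate stands.
Duty = $76,882.17 × 14% + 1,083 × $0.94 = $11,781.52.
Line 2 (S-682, Galar, 1,165 m², $258,327.10):
Base rate for S-682 is 13.5% + $1.72/m².
Additional duty on S-682 from Galar: +49.7%. Applied ad valorem rate: 13.5% + 49.7% = 63.2%.
Duty = $258,327.10 × 63.2% + 1,165 × $1.72 = $165,266.53.
Line 3 (H-993, Seria, 2,506 kg, $151,387.46):
Base rate for H-993 is $4.60/kg.
Origin Seria qualifies under the Eriania–Seria agreement and H-993 is covered: preferential rate Free applies instead.
Duty = $151,387.46 × 0% = $0.00.
Total = $11,781.52 + $165,266.53 + $0.00 = $177,048.05.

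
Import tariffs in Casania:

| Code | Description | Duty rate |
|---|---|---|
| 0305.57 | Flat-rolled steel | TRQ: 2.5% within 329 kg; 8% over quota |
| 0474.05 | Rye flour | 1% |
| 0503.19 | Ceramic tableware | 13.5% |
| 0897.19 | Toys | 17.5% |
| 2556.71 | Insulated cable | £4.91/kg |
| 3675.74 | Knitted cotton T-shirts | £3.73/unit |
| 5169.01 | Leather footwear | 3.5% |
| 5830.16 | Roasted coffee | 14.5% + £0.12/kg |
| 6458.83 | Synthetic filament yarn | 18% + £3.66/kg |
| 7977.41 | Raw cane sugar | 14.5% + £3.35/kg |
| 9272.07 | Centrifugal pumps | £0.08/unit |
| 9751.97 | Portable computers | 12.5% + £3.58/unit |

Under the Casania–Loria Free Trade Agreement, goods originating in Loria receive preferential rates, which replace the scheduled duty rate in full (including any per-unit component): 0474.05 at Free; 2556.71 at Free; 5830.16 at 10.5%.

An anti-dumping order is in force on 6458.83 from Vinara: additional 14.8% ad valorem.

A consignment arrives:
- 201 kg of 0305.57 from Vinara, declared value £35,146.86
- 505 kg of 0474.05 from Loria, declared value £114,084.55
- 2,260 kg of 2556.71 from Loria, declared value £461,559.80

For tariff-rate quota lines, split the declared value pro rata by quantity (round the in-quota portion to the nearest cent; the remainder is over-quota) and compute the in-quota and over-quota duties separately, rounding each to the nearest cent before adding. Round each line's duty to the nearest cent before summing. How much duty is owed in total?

Line 1 (0305.57, Vinara, 201 kg, £35,146.86):
Code 0305.57 is under a tariff-rate quota (threshold 329 kg). Quantity 201 kg is within the quota, so the in-quota rate 2.5% applies to the full value.
Duty = £35,146.86 × 2.5% = £878.67.
Line 2 (0474.05, Loria, 505 kg, £114,084.55):
Base rate for 0474.05 is 1%.
Origin Loria qualifies under the Casania–Loria agreement and 0474.05 is covered: preferential rate Free applies instead.
Duty = £114,084.55 × 0% = £0.00.
Line 3 (2556.71, Loria, 2,260 kg, £461,559.80):
Base rate for 2556.71 is £4.91/kg.
Origin Loria qualifies under the Casania–Loria agreement and 2556.71 is covered: preferential rate Free applies instead.
Duty = £461,559.80 × 0% = £0.00.
Total = £878.67 + £0.00 + £0.00 = £878.67.

£878.67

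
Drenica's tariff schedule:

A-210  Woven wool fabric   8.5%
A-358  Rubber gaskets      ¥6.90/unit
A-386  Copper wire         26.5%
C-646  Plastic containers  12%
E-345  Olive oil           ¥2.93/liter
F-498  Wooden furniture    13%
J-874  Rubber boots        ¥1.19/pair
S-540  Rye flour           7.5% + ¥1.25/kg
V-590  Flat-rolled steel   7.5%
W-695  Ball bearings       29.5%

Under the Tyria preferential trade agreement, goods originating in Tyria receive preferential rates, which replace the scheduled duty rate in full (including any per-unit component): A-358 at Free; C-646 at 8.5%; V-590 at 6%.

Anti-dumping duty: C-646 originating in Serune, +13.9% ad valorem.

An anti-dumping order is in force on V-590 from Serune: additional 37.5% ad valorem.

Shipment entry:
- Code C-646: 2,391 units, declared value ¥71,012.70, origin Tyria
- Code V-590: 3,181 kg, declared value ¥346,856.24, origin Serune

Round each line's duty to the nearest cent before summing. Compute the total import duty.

Line 1 (C-646, Tyria, 2,391 units, ¥71,012.70):
Base rate for C-646 is 12%.
Origin Tyria qualifies under the Drenica–Tyria agreement and C-646 is covered: preferential rate 8.5% applies instead.
The additional-duty order on C-646 targets Serune, not Tyria; it does not apply.
Duty = ¥71,012.70 × 8.5% = ¥6,036.08.
Line 2 (V-590, Serune, 3,181 kg, ¥346,856.24):
Base rate for V-590 is 7.5%.
V-590 has an FTA preferential rate, but origin Serune is not Tyria; base rate stands.
Additional duty on V-590 from Serune: +37.5%. Applied ad valorem rate: 7.5% + 37.5% = 45%.
Duty = ¥346,856.24 × 45% = ¥156,085.31.
Total = ¥6,036.08 + ¥156,085.31 = ¥162,121.39.

¥162,121.39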